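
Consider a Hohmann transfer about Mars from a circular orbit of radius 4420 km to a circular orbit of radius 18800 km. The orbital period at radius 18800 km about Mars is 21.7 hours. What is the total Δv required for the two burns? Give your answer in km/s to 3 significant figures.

From Kepler's third law T² = 4π²r³/μ at r = 18800 km, T = 21.7 hours = 21.7 × 3600 s = 78120 s: μ = 4π²r³/T² = 42984.2 km³/s².
Semi-major axis of the transfer orbit: a_t = (4420 + 18800)/2 = 11610 km.
Circular speed at r₁: v₁ = √(μ/r₁) = √(42984.2/4420) = 3.1185 km/s.
Transfer-orbit speed at r₁ (vis-viva): v_p = √[μ(2/r₁ − 1/a_t)] = 3.9683 km/s.
First burn Δv₁ = |v_p − v₁| = 0.8498 km/s.
At r₂, v₂ = √(μ/r₂) = 1.5121 km/s.
Transfer-orbit speed at r₂: v_a = √[μ(2/r₂ − 1/a_t)] = 0.93298 km/s.
Second burn Δv₂ = |v₂ − v_a| = 0.5791 km/s.
Δv = Δv₁ + Δv₂ = 0.8498 + 0.5791 = 1.429 km/s.

Δv = 1.43 km/s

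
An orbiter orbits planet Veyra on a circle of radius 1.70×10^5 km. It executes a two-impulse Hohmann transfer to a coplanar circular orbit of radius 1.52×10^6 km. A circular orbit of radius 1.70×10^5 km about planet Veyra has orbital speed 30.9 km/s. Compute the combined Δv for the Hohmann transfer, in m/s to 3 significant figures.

From the circular-orbit relation v² = μ/r at r = 1.70×10^5 km: μ = v²r = (30.9)² × 1.70×10^5 = 1.62318×10^8 km³/s².
Transfer-ellipse semi-major axis a_t = (r₁ + r₂)/2 = (1.700×10^5 + 1.520×10^6)/2 = 8.450×10^5 km.
Circular speed at r₁: v₁ = √(μ/r₁) = √(1.62318×10^8/1.700×10^5) = 30.90 km/s.
On the transfer ellipse at r₁, vis-viva gives v_p = √[μ(2/r₁ − 1/a_t)] = 41.44 km/s.
First burn Δv₁ = |v_p − v₁| = 10.54 km/s.
Circular speed at r₂: v₂ = √(μ/r₂) = 10.334 km/s.
Transfer-orbit speed at r₂: v_a = √[μ(2/r₂ − 1/a_t)] = 4.6351 km/s.
Second burn Δv₂ = |v₂ − v_a| = 5.699 km/s.
Total Δv = Δv₁ + Δv₂ = 16.24 km/s.

Δv = 16200 m/s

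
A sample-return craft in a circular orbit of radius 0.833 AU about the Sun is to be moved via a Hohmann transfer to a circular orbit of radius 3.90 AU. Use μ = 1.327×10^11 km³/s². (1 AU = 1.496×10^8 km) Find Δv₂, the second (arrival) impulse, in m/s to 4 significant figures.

In km: r₁ = 0.833 × 1.496×10^8 = 1.246168×10^8 km; r₂ = 3.90 × 1.496×10^8 = 5.8344×10^8 km.
Semi-major axis of the transfer orbit: a_t = (1.246168×10^8 + 5.8344×10^8)/2 = 3.540284×10^8 km.
Circular speed at r = 5.8344×10^8 km: v_c = √(μ/r) = 15.0813 km/s.
Transfer-orbit speed at the same r (vis-viva, a = a_t): v_t = √[μ(2/r − 1/a_t)] = 8.94760 km/s.
Δv₂ = |v_t − v_c| = |8.94760 − 15.0813| = 6.134 km/s.

Δv₂ = 6134 m/s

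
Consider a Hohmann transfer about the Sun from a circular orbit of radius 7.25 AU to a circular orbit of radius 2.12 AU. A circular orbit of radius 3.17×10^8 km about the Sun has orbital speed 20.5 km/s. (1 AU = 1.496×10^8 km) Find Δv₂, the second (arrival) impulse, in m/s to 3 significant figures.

From the circular-orbit relation v² = μ/r at r = 3.17×10^8 km: μ = v²r = (20.5)² × 3.17×10^8 = 1.33219×10^11 km³/s².
In km: r₁ = 7.25 × 1.496×10^8 = 1.0846×10^9 km; r₂ = 2.12 × 1.496×10^8 = 3.17152×10^8 km.
Transfer-ellipse semi-major axis a_t = (r₁ + r₂)/2 = (1.0846×10^9 + 3.17152×10^8)/2 = 7.00876×10^8 km.
Circular speed at r = 3.17152×10^8 km: v_c = √(μ/r) = 20.50 km/s.
Vis-viva on the transfer ellipse at r = 3.17152×10^8 km gives v_t = √[μ(2/r − 1/a_t)] = 25.50 km/s.
Δv₂ = |v_t − v_c| = |25.50 − 20.50| = 5.000 km/s.

Δv₂ = 5000 m/s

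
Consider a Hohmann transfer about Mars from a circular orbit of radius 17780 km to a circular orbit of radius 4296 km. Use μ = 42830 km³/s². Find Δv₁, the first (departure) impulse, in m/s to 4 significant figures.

Transfer-ellipse semi-major axis a_t = (r₁ + r₂)/2 = (17780 + 4296)/2 = 11038 km.
On the circular orbit at r = 17780 km, v_c = √(μ/r) = 1.5521 km/s.
Vis-viva on the transfer ellipse at r = 17780 km gives v_t = √[μ(2/r − 1/a_t)] = 0.96827 km/s.
Δv₁ = |v_t − v_c| = |0.96827 − 1.5521| = 0.5838 km/s.

Δv₁ = 583.8 m/s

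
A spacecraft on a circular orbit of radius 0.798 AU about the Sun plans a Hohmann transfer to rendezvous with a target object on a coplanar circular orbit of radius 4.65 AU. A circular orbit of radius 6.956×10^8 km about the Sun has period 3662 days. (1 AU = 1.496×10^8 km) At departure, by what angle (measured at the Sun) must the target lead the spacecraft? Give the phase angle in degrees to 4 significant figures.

From Kepler's third law T² = 4π²r³/μ at r = 6.956×10^8 km, T = 3662 days = 3662 × 86400 s = 3.163968×10^8 s: μ = 4π²r³/T² = 1.32732×10^11 km³/s².
In km: r₁ = 0.798 × 1.496×10^8 = 1.193808×10^8 km; r₂ = 4.65 × 1.496×10^8 = 6.9564×10^8 km.
Semi-major axis of the transfer orbit: a_t = (1.193808×10^8 + 6.9564×10^8)/2 = 4.075104×10^8 km.
The half-period of the transfer ellipse is t = π√(a_t³/μ) = 7.0937×10^7 s.
Target angular speed ω₂ = √(μ/r₂³) = 1.9857×10^-8 rad/s.
Angle swept by the target during transfer: ω₂·t = 1.4086 rad = 80.71°.
The spacecraft traverses 180° on the transfer ellipse, so the target must lead by 180° − 80.71° = 99.29°.

φ = 99.29°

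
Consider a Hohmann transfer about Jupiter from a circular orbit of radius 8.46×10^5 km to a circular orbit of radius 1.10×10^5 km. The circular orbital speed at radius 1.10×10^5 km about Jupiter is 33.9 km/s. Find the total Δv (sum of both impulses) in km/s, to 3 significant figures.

From the circular-orbit relation v² = μ/r at r = 1.10×10^5 km: μ = v²r = (33.9)² × 1.10×10^5 = 1.26413×10^8 km³/s².
Semi-major axis of the transfer orbit: a_t = (8.460×10^5 + 1.100×10^5)/2 = 4.780×10^5 km.
At r₁ the circular-orbit speed is v₁ = √(μ/r₁) = 12.224 km/s.
On the transfer ellipse at r₁, vis-viva equation gives v_a = √[μ(2/r₁ − 1/a_t)] = 5.8640 km/s.
First burn Δv₁ = |v_a − v₁| = 6.360 km/s.
At r₂, v₂ = √(μ/r₂) = 33.90 km/s.
Transfer-orbit speed at r₂: v_p = √[μ(2/r₂ − 1/a_t)] = 45.10 km/s.
Second burn Δv₂ = |v₂ − v_p| = 11.20 km/s.
Δv = Δv₁ + Δv₂ = 6.360 + 11.20 = 17.56 km/s.

Δv = 17.6 km/s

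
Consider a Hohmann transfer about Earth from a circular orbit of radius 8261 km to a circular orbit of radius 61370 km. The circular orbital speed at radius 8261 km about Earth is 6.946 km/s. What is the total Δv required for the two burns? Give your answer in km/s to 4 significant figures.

From the circular-orbit relation v² = μ/r at r = 8261 km: μ = v²r = (6.946)² × 8261 = 3.98568×10^5 km³/s².
Semi-major axis of the transfer orbit: a_t = (8261 + 61370)/2 = 34815.5 km.
Circular speed at r₁: v₁ = √(μ/r₁) = √(3.98568×10^5/8261) = 6.946 km/s.
Transfer-orbit speed at r₁ (v² = μ(2/r − 1/a)): v_p = √[μ(2/r₁ − 1/a_t)] = 9.222 km/s.
First burn Δv₁ = |v_p − v₁| = 2.276 km/s.
Circular speed at r₂: v₂ = √(μ/r₂) = 2.548 km/s.
Transfer-orbit speed at r₂: v_a = √[μ(2/r₂ − 1/a_t)] = 1.241 km/s.
Second burn Δv₂ = |v₂ − v_a| = 1.307 km/s.
Δv = Δv₁ + Δv₂ = 2.276 + 1.307 = 3.583 km/s.

Δv = 3.583 km/s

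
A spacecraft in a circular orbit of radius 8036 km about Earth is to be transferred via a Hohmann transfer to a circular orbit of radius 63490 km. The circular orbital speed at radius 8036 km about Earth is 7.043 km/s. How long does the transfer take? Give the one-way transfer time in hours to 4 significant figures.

From the circular-orbit relation v² = μ/r at r = 8036 km: μ = v²r = (7.043)² × 8036 = 3.98617×10^5 km³/s².
Transfer-ellipse semi-major axis a_t = (r₁ + r₂)/2 = (8036 + 63490)/2 = 35763 km.
Transfer time t = π√(a_t³/μ) = π√((35763)³ / 3.98617×10^5) = 33653 s.
Converting: 33653 s ÷ 3600 s/hour = 9.348 hours.

t = 9.348 hours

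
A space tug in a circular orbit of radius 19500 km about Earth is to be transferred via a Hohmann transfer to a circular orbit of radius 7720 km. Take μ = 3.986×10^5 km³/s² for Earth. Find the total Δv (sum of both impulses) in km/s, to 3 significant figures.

Semi-major axis of the transfer orbit: a_t = (19500 + 7720)/2 = 13610 km.
At r₁ the circular-orbit speed is v₁ = √(μ/r₁) = 4.52118 km/s.
On the transfer ellipse at r₁, vis-viva gives v_a = √[μ(2/r₁ − 1/a_t)] = 3.40511 km/s.
First burn Δv₁ = |v_a − v₁| = 1.11607 km/s.
At r₂, v₂ = √(μ/r₂) = 7.18555 km/s.
Transfer-orbit speed at r₂: v_p = √[μ(2/r₂ − 1/a_t)] = 8.60099 km/s.
Second burn Δv₂ = |v₂ − v_p| = 1.41544 km/s.
Δv = Δv₁ + Δv₂ = 1.11607 + 1.41544 = 2.532 km/s.

Δv = 2.53 km/s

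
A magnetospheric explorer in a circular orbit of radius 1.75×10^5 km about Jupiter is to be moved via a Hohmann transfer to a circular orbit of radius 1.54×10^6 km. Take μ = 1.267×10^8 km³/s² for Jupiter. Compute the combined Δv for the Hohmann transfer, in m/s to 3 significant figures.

Δv = 14100 m/s

The Hohmann ellipse has a_t = (r₁ + r₂)/2 = 8.575×10^5 km.
Circular speed at r₁: v₁ = √(μ/r₁) = √(1.267×10^8/1.750×10^5) = 26.9072 km/s.
Transfer-orbit speed at r₁ (vis-viva equation): v_p = √[μ(2/r₁ − 1/a_t)] = 36.0589 km/s.
First burn Δv₁ = |v_p − v₁| = 9.1517 km/s.
At r₂, v₂ = √(μ/r₂) = 9.0704 km/s.
Transfer-orbit speed at r₂: v_a = √[μ(2/r₂ − 1/a_t)] = 4.0976 km/s.
Second burn Δv₂ = |v₂ − v_a| = 4.9728 km/s.
Total Δv = Δv₁ + Δv₂ = 14.12 km/s.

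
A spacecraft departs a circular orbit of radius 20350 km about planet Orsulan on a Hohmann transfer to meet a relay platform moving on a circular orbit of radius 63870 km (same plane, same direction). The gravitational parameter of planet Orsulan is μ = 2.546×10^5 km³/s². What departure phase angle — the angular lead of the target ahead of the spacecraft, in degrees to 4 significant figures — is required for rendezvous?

φ = 83.64°

Transfer-ellipse semi-major axis a_t = (r₁ + r₂)/2 = (20350 + 63870)/2 = 42110 km.
The half-period of the transfer ellipse is t = π√(a_t³/μ) = 53800 s.
Target angular speed ω₂ = √(μ/r₂³) = 3.126×10^-5 rad/s.
Angle swept by the target during transfer: ω₂·t = 1.6818 rad = 96.36°.
Arrival is 180° from departure on the ellipse, so φ = 180° − 96.36° = 83.64°.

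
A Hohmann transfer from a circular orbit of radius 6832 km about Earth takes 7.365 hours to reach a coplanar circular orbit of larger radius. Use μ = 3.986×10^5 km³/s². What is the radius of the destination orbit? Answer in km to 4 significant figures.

Transfer time t = 7.365 hours = 26514 s, and t = π√(a_t³/μ).
So a_t = (μ t²/π²)^(1/3) = (3.986×10^5 × (26514)² / π²)^(1/3) = 30507 km.
Since a_t = (r₁ + r₂)/2, r₂ = 2a_t − r₁ = 2×30507 − 6832 = 54182 km.

r₂ = 54180 km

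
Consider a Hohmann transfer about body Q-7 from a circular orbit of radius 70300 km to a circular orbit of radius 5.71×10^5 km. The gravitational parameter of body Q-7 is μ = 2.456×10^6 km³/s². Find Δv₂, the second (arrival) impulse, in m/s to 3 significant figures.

Δv₂ = 1100 m/s

The Hohmann ellipse has a_t = (r₁ + r₂)/2 = 3.2065×10^5 km.
On the circular orbit at r = 5.710×10^5 km, v_c = √(μ/r) = 2.074 km/s.
Vis-viva on the transfer ellipse at r = 5.710×10^5 km gives v_t = √[μ(2/r − 1/a_t)] = 0.9711 km/s.
Δv₂ = |v_t − v_c| = |0.9711 − 2.074| = 1.103 km/s.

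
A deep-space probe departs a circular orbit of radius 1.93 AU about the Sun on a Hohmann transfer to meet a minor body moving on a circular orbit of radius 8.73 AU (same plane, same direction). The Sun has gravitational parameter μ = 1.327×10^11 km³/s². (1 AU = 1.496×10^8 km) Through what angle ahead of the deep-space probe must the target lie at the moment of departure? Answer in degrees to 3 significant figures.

φ = 94.1°

In km: r₁ = 1.93 × 1.496×10^8 = 2.88728×10^8 km; r₂ = 8.73 × 1.496×10^8 = 1.306008×10^9 km.
Semi-major axis of the transfer orbit: a_t = (2.88728×10^8 + 1.306008×10^9)/2 = 7.97368×10^8 km.
The half-period of the transfer ellipse is t = π√(a_t³/μ) = 1.9418×10^8 s.
The target's mean motion on its circular orbit is ω₂ = √(μ/r₂³) = 7.7182×10^-9 rad/s.
Angle swept by the target during transfer: ω₂·t = 1.4987 rad = 85.87°.
Arrival is 180° from departure on the ellipse, so φ = 180° − 85.87° = 94.1°.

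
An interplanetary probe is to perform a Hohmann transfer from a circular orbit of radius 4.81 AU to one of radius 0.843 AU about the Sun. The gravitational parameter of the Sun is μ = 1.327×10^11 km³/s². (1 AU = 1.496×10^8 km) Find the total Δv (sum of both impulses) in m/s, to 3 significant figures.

In km: r₁ = 4.81 × 1.496×10^8 = 7.19576×10^8 km; r₂ = 0.843 × 1.496×10^8 = 1.261128×10^8 km.
Transfer-ellipse semi-major axis a_t = (r₁ + r₂)/2 = (7.19576×10^8 + 1.261128×10^8)/2 = 4.228444×10^8 km.
At r₁ the circular-orbit speed is v₁ = √(μ/r₁) = 13.58 km/s.
Transfer-orbit speed at r₁ (vis-viva): v_a = √[μ(2/r₁ − 1/a_t)] = 7.416 km/s.
First burn Δv₁ = |v_a − v₁| = 6.164 km/s.
Circular speed at r₂: v₂ = √(μ/r₂) = 32.438 km/s.
Transfer-orbit speed at r₂: v_p = √[μ(2/r₂ − 1/a_t)] = 42.316 km/s.
Second burn Δv₂ = |v₂ − v_p| = 9.878 km/s.
Δv = Δv₁ + Δv₂ = 6.164 + 9.878 = 16.04 km/s.

Δv = 16000 m/s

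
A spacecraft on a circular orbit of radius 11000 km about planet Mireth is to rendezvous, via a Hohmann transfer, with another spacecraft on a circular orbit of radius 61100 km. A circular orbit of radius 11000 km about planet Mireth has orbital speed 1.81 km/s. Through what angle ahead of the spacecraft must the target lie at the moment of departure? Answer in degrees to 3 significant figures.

From the circular-orbit relation v² = μ/r at r = 11000 km: μ = v²r = (1.81)² × 11000 = 36037.1 km³/s².
Transfer-ellipse semi-major axis a_t = (r₁ + r₂)/2 = (11000 + 61100)/2 = 36050 km.
Transfer time t = π√(a_t³/μ) = 1.13275×10^5 s.
Target angular speed ω₂ = √(μ/r₂³) = 1.25694×10^-5 rad/s.
Angle swept by the target during transfer: ω₂·t = 1.4238 rad = 81.58°.
Arrival is 180° from departure on the ellipse, so φ = 180° − 81.58° = 98.4°.

φ = 98.4°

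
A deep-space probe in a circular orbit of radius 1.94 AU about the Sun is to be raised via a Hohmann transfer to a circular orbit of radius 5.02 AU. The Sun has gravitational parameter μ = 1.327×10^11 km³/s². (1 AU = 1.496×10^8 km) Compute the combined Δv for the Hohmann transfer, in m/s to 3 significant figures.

In km: r₁ = 1.94 × 1.496×10^8 = 2.90224×10^8 km; r₂ = 5.02 × 1.496×10^8 = 7.50992×10^8 km.
The Hohmann ellipse has a_t = (r₁ + r₂)/2 = 5.20608×10^8 km.
Circular speed at r₁: v₁ = √(μ/r₁) = √(1.327×10^11/2.90224×10^8) = 21.383 km/s.
On the transfer ellipse at r₁, vis-viva equation gives v_p = √[μ(2/r₁ − 1/a_t)] = 25.682 km/s.
First burn Δv₁ = |v_p − v₁| = 4.299 km/s.
Circular speed at r₂: v₂ = √(μ/r₂) = 13.293 km/s.
Transfer-orbit speed at r₂: v_a = √[μ(2/r₂ − 1/a_t)] = 9.9250 km/s.
Second burn Δv₂ = |v₂ − v_a| = 3.368 km/s.
Total Δv = Δv₁ + Δv₂ = 7.667 km/s.

Δv = 7670 m/s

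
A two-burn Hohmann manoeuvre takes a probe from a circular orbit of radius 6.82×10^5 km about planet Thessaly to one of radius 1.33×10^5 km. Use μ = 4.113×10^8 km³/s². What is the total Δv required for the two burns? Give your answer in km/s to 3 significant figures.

The Hohmann ellipse has a_t = (r₁ + r₂)/2 = 4.075×10^5 km.
Circular speed at r₁: v₁ = √(μ/r₁) = √(4.113×10^8/6.820×10^5) = 24.56 km/s.
On the transfer ellipse at r₁, vis-viva gives v_a = √[μ(2/r₁ − 1/a_t)] = 14.03 km/s.
First burn Δv₁ = |v_a − v₁| = 10.53 km/s.
Circular speed at r₂: v₂ = √(μ/r₂) = 55.61 km/s.
Transfer-orbit speed at r₂: v_p = √[μ(2/r₂ − 1/a_t)] = 71.94 km/s.
Second burn Δv₂ = |v₂ − v_p| = 16.33 km/s.
Total Δv = Δv₁ + Δv₂ = 26.86 km/s.

Δv = 26.9 km/s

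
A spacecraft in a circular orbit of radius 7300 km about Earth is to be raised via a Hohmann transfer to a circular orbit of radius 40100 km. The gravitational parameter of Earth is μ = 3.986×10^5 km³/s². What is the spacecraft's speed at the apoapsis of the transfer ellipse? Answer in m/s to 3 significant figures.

v = 1750 m/s

Transfer-ellipse semi-major axis a_t = (r₁ + r₂)/2 = (7300 + 40100)/2 = 23700 km.
At apoapsis, r = 40100 km.
Applying v² = μ(2/r − 1/a_t): v = 1.750 km/s.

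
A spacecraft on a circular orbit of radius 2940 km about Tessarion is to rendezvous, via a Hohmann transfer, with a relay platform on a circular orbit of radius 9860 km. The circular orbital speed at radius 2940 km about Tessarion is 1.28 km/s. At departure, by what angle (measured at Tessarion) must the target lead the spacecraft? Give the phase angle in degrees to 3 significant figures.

φ = 85.9°

From the circular-orbit relation v² = μ/r at r = 2940 km: μ = v²r = (1.28)² × 2940 = 4816.90 km³/s².
The Hohmann ellipse has a_t = (r₁ + r₂)/2 = 6400 km.
Transfer time t = π√(a_t³/μ) = 23176 s.
Target angular speed ω₂ = √(μ/r₂³) = 7.0887×10^-5 rad/s.
Angle swept by the target during transfer: ω₂·t = 1.6429 rad = 94.13°.
Arrival is 180° from departure on the ellipse, so φ = 180° − 94.13° = 85.9°.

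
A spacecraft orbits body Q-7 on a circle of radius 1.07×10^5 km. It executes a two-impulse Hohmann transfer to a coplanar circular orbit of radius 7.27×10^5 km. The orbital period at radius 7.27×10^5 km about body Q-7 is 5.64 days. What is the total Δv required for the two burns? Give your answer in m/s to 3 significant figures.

Δv = 12500 m/s

From Kepler's third law T² = 4π²r³/μ at r = 7.27×10^5 km, T = 5.64 days = 5.64 × 86400 s = 4.87296×10^5 s: μ = 4π²r³/T² = 6.38818×10^7 km³/s².
Semi-major axis of the transfer orbit: a_t = (1.070×10^5 + 7.270×10^5)/2 = 4.170×10^5 km.
Circular speed at r₁: v₁ = √(μ/r₁) = √(6.38818×10^7/1.070×10^5) = 24.434 km/s.
On the transfer ellipse at r₁, v² = μ(2/r − 1/a) gives v_p = √[μ(2/r₁ − 1/a_t)] = 32.262 km/s.
First burn Δv₁ = |v_p − v₁| = 7.828 km/s.
Circular speed at r₂: v₂ = √(μ/r₂) = 9.374 km/s.
Transfer-orbit speed at r₂: v_a = √[μ(2/r₂ − 1/a_t)] = 4.748 km/s.
Second burn Δv₂ = |v₂ − v_a| = 4.626 km/s.
Total Δv = Δv₁ + Δv₂ = 12.45 km/s.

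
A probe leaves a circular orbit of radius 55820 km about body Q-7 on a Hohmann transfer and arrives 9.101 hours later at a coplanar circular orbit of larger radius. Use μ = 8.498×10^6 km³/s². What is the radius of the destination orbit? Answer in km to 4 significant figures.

Transfer time t = 9.101 hours = 32763.6 s, and t = π√(a_t³/μ).
So a_t = (μ t²/π²)^(1/3) = (8.498×10^6 × (32763.6)² / π²)^(1/3) = 97409 km.
Since a_t = (r₁ + r₂)/2, r₂ = 2a_t − r₁ = 2×97409 − 55820 = 1.38998×10^5 km.

r₂ = 1.390×10^5 km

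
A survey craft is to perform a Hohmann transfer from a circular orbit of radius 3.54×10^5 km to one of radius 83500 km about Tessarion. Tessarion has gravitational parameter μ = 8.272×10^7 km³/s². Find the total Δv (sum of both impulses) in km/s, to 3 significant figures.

Δv = 14.4 km/s

The Hohmann ellipse has a_t = (r₁ + r₂)/2 = 2.1875×10^5 km.
Circular speed at r₁: v₁ = √(μ/r₁) = √(8.272×10^7/3.540×10^5) = 15.286 km/s.
Transfer-orbit speed at r₁ (v² = μ(2/r − 1/a)): v_a = √[μ(2/r₁ − 1/a_t)] = 9.4444 km/s.
First burn Δv₁ = |v_a − v₁| = 5.842 km/s.
Circular speed at r₂: v₂ = √(μ/r₂) = 31.475 km/s.
Transfer-orbit speed at r₂: v_p = √[μ(2/r₂ − 1/a_t)] = 40.040 km/s.
Second burn Δv₂ = |v₂ − v_p| = 8.565 km/s.
Total Δv = Δv₁ + Δv₂ = 14.41 km/s.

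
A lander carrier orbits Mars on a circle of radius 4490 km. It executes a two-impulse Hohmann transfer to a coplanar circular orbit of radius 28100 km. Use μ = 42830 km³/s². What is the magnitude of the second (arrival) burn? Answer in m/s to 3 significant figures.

Transfer-ellipse semi-major axis a_t = (r₁ + r₂)/2 = (4490 + 28100)/2 = 16295 km.
Circular speed at r = 28100 km: v_c = √(μ/r) = 1.2346 km/s.
Vis-viva on the transfer ellipse at r = 28100 km gives v_t = √[μ(2/r − 1/a_t)] = 0.64806 km/s.
Δv₂ = |v_t − v_c| = |0.64806 − 1.2346| = 0.5865 km/s.

Δv₂ = 587 m/s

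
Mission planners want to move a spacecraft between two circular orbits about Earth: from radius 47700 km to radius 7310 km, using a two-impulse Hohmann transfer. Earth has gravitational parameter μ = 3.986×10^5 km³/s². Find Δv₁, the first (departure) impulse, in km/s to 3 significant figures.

The Hohmann ellipse has a_t = (r₁ + r₂)/2 = 27505 km.
On the circular orbit at r = 47700 km, v_c = √(μ/r) = 2.8907 km/s.
Vis-viva on the transfer ellipse at r = 47700 km gives v_t = √[μ(2/r − 1/a_t)] = 1.4903 km/s.
Δv₁ = |v_t − v_c| = |1.4903 − 2.8907| = 1.400 km/s.

Δv₁ = 1.40 km/s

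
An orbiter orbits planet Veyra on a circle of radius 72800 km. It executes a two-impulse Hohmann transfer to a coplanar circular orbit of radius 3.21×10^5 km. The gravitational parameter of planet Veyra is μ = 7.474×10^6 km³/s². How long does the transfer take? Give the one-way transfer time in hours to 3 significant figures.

Transfer-ellipse semi-major axis a_t = (r₁ + r₂)/2 = (72800 + 3.210×10^5)/2 = 1.969×10^5 km.
By Kepler's third law the transfer-orbit period is T = 2π√(a_t³/μ), so t = T/2 = 1.004×10^5 s.
Converting: 1.004×10^5 s ÷ 3600 s/hour = 27.9 hours.

t = 27.9 hours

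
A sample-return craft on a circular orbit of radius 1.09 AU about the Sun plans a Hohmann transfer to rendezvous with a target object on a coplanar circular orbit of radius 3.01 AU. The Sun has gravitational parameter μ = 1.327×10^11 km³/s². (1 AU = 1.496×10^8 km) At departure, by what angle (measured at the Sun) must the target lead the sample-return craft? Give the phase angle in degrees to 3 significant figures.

φ = 78.8°

In km: r₁ = 1.09 × 1.496×10^8 = 1.63064×10^8 km; r₂ = 3.01 × 1.496×10^8 = 4.50296×10^8 km.
The Hohmann ellipse has a_t = (r₁ + r₂)/2 = 3.0668×10^8 km.
Transfer time t = π√(a_t³/μ) = 4.632×10^7 s.
Target angular speed ω₂ = √(μ/r₂³) = 3.812×10^-8 rad/s.
Angle swept by the target during transfer: ω₂·t = 1.766 rad = 101.2°.
The sample-return craft traverses 180° on the transfer ellipse, so the target must lead by 180° − 101.2° = 78.8°.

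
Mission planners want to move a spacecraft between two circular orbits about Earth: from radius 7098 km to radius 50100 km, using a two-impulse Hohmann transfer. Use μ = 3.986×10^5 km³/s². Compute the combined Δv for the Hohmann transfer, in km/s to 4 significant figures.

Δv = 3.840 km/s

The Hohmann ellipse has a_t = (r₁ + r₂)/2 = 28599 km.
At r₁ the circular-orbit speed is v₁ = √(μ/r₁) = 7.4938 km/s.
On the transfer ellipse at r₁, vis-viva gives v_p = √[μ(2/r₁ − 1/a_t)] = 9.9185 km/s.
First burn Δv₁ = |v_p − v₁| = 2.425 km/s.
At r₂, v₂ = √(μ/r₂) = 2.82065 km/s.
Transfer-orbit speed at r₂: v_a = √[μ(2/r₂ − 1/a_t)] = 1.40521 km/s.
Second burn Δv₂ = |v₂ − v_a| = 1.415 km/s.
Total Δv = Δv₁ + Δv₂ = 3.840 km/s.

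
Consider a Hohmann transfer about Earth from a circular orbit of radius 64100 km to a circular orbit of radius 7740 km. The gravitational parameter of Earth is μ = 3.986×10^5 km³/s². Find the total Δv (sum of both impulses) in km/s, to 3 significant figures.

The Hohmann ellipse has a_t = (r₁ + r₂)/2 = 35920 km.
At r₁ the circular-orbit speed is v₁ = √(μ/r₁) = 2.494 km/s.
Transfer-orbit speed at r₁ (vis-viva equation): v_a = √[μ(2/r₁ − 1/a_t)] = 1.158 km/s.
First burn Δv₁ = |v_a − v₁| = 1.336 km/s.
Circular speed at r₂: v₂ = √(μ/r₂) = 7.176 km/s.
Transfer-orbit speed at r₂: v_p = √[μ(2/r₂ − 1/a_t)] = 9.586 km/s.
Second burn Δv₂ = |v₂ − v_p| = 2.410 km/s.
Δv = Δv₁ + Δv₂ = 1.336 + 2.410 = 3.746 km/s.

Δv = 3.75 km/s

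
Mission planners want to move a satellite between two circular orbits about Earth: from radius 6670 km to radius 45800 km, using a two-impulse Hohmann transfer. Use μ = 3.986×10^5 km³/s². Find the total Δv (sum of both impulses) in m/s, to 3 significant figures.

The Hohmann ellipse has a_t = (r₁ + r₂)/2 = 26235 km.
Circular speed at r₁: v₁ = √(μ/r₁) = √(3.986×10^5/6670) = 7.730467 km/s.
On the transfer ellipse at r₁, vis-viva gives v_p = √[μ(2/r₁ − 1/a_t)] = 10.21405 km/s.
First burn Δv₁ = |v_p − v₁| = 2.4836 km/s.
At r₂, v₂ = √(μ/r₂) = 2.9501 km/s.
Transfer-orbit speed at r₂: v_a = √[μ(2/r₂ − 1/a_t)] = 1.4875 km/s.
Second burn Δv₂ = |v₂ − v_a| = 1.4626 km/s.
Total Δv = Δv₁ + Δv₂ = 3.946 km/s.

Δv = 3950 m/s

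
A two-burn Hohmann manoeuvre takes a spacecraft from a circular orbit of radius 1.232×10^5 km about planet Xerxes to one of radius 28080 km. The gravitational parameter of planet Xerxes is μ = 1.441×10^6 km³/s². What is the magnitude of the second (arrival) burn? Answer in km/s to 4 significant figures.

The Hohmann ellipse has a_t = (r₁ + r₂)/2 = 75640 km.
Circular speed at r = 28080 km: v_c = √(μ/r) = 7.1636 km/s.
Transfer-orbit speed at the same r (vis-viva, a = a_t): v_t = √[μ(2/r − 1/a_t)] = 9.1425 km/s.
Δv₂ = |v_t − v_c| = |9.1425 − 7.1636| = 1.979 km/s.

Δv₂ = 1.979 km/s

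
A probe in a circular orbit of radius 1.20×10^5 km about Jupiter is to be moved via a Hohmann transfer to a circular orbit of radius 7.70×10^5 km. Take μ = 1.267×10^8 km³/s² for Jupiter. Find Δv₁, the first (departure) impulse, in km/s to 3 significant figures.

The Hohmann ellipse has a_t = (r₁ + r₂)/2 = 4.450×10^5 km.
On the circular orbit at r = 1.200×10^5 km, v_c = √(μ/r) = 32.49 km/s.
Transfer-orbit speed at the same r (vis-viva, a = a_t): v_t = √[μ(2/r − 1/a_t)] = 42.74 km/s.
Δv₁ = |v_t − v_c| = |42.74 − 32.49| = 10.25 km/s.

Δv₁ = 10.2 km/s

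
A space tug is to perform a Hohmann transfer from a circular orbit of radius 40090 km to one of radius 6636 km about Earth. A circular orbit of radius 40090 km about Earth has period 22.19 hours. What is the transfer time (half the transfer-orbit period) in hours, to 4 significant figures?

t = 4.936 hours

From Kepler's third law T² = 4π²r³/μ at r = 40090 km, T = 22.19 hours = 22.19 × 3600 s = 79884 s: μ = 4π²r³/T² = 3.98610×10^5 km³/s².
The Hohmann ellipse has a_t = (r₁ + r₂)/2 = 23363 km.
By Kepler's third law the transfer-orbit period is T = 2π√(a_t³/μ), so t = T/2 = 17770 s.
Converting: 17770 s ÷ 3600 s/hour = 4.936 hours.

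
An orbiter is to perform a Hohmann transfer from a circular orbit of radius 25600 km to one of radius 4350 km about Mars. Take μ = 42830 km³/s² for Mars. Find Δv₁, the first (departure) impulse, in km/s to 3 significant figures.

Transfer-ellipse semi-major axis a_t = (r₁ + r₂)/2 = (25600 + 4350)/2 = 14975 km.
On the circular orbit at r = 25600 km, v_c = √(μ/r) = 1.29346 km/s.
Vis-viva on the transfer ellipse at r = 25600 km gives v_t = √[μ(2/r − 1/a_t)] = 0.697132 km/s.
Δv₁ = |v_t − v_c| = |0.697132 − 1.29346| = 0.5963 km/s.

Δv₁ = 0.596 km/s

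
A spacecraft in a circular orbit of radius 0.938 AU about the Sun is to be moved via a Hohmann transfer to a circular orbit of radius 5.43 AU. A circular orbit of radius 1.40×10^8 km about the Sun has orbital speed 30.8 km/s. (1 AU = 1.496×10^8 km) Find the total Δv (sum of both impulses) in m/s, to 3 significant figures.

Δv = 15300 m/s

From the circular-orbit relation v² = μ/r at r = 1.40×10^8 km: μ = v²r = (30.8)² × 1.40×10^8 = 1.32810×10^11 km³/s².
In km: r₁ = 0.938 × 1.496×10^8 = 1.403248×10^8 km; r₂ = 5.43 × 1.496×10^8 = 8.12328×10^8 km.
Transfer-ellipse semi-major axis a_t = (r₁ + r₂)/2 = (1.403248×10^8 + 8.12328×10^8)/2 = 4.763264×10^8 km.
At r₁ the circular-orbit speed is v₁ = √(μ/r₁) = 30.764 km/s.
On the transfer ellipse at r₁, vis-viva equation gives v_p = √[μ(2/r₁ − 1/a_t)] = 40.175 km/s.
First burn Δv₁ = |v_p − v₁| = 9.411 km/s.
At r₂, v₂ = √(μ/r₂) = 12.786 km/s.
Transfer-orbit speed at r₂: v_a = √[μ(2/r₂ − 1/a_t)] = 6.9401 km/s.
Second burn Δv₂ = |v₂ − v_a| = 5.846 km/s.
Total Δv = Δv₁ + Δv₂ = 15.26 km/s.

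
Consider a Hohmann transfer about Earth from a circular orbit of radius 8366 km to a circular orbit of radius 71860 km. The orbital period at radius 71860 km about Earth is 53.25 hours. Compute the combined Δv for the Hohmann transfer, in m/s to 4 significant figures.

Δv = 3616 m/s

From Kepler's third law T² = 4π²r³/μ at r = 71860 km, T = 53.25 hours = 53.25 × 3600 s = 1.917×10^5 s: μ = 4π²r³/T² = 3.98637×10^5 km³/s².
Transfer-ellipse semi-major axis a_t = (r₁ + r₂)/2 = (8366 + 71860)/2 = 40113 km.
At r₁ the circular-orbit speed is v₁ = √(μ/r₁) = 6.903 km/s.
On the transfer ellipse at r₁, v² = μ(2/r − 1/a) gives v_p = √[μ(2/r₁ − 1/a_t)] = 9.239 km/s.
First burn Δv₁ = |v_p − v₁| = 2.336 km/s.
Circular speed at r₂: v₂ = √(μ/r₂) = 2.3553 km/s.
Transfer-orbit speed at r₂: v_a = √[μ(2/r₂ − 1/a_t)] = 1.0756 km/s.
Second burn Δv₂ = |v₂ − v_a| = 1.280 km/s.
Δv = Δv₁ + Δv₂ = 2.336 + 1.280 = 3.616 km/s.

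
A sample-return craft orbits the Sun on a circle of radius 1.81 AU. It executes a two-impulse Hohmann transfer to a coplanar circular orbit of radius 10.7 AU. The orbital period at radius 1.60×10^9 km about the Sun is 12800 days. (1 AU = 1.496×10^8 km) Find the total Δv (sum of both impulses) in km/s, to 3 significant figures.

Δv = 11.0 km/s

From Kepler's third law T² = 4π²r³/μ at r = 1.60×10^9 km, T = 12800 days = 12800 × 86400 s = 1.10592×10^9 s: μ = 4π²r³/T² = 1.32212×10^11 km³/s².
In km: r₁ = 1.81 × 1.496×10^8 = 2.70776×10^8 km; r₂ = 10.7 × 1.496×10^8 = 1.60072×10^9 km.
Transfer-ellipse semi-major axis a_t = (r₁ + r₂)/2 = (2.70776×10^8 + 1.60072×10^9)/2 = 9.35748×10^8 km.
At r₁ the circular-orbit speed is v₁ = √(μ/r₁) = 22.097 km/s.
On the transfer ellipse at r₁, vis-viva equation gives v_p = √[μ(2/r₁ − 1/a_t)] = 28.901 km/s.
First burn Δv₁ = |v_p − v₁| = 6.804 km/s.
Circular speed at r₂: v₂ = √(μ/r₂) = 9.088 km/s.
Transfer-orbit speed at r₂: v_a = √[μ(2/r₂ − 1/a_t)] = 4.889 km/s.
Second burn Δv₂ = |v₂ − v_a| = 4.199 km/s.
Total Δv = Δv₁ + Δv₂ = 11.00 km/s.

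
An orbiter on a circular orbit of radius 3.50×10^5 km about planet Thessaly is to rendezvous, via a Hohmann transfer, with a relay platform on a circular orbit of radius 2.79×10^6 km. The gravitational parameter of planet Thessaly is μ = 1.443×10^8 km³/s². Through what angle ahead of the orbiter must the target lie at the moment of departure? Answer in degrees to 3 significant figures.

Semi-major axis of the transfer orbit: a_t = (3.500×10^5 + 2.790×10^6)/2 = 1.570×10^6 km.
The half-period of the transfer ellipse is t = π√(a_t³/μ) = 5.14477×10^5 s.
Target angular speed ω₂ = √(μ/r₂³) = 2.57767×10^-6 rad/s.
Angle swept by the target during transfer: ω₂·t = 1.32615 rad = 75.98°.
The orbiter traverses 180° on the transfer ellipse, so the target must lead by 180° − 75.98° = 104°.

φ = 104°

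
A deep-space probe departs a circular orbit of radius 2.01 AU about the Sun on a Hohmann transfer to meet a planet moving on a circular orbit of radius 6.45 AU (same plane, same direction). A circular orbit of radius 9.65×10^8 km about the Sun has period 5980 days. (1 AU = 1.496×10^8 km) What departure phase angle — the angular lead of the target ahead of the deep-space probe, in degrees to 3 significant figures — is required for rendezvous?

φ = 84.4°

From Kepler's third law T² = 4π²r³/μ at r = 9.65×10^8 km, T = 5980 days = 5980 × 86400 s = 5.16672×10^8 s: μ = 4π²r³/T² = 1.32896×10^11 km³/s².
In km: r₁ = 2.01 × 1.496×10^8 = 3.00696×10^8 km; r₂ = 6.45 × 1.496×10^8 = 9.6492×10^8 km.
Semi-major axis of the transfer orbit: a_t = (3.00696×10^8 + 9.6492×10^8)/2 = 6.32808×10^8 km.
Transfer time t = π√(a_t³/μ) = 1.37184×10^8 s.
The target's mean motion on its circular orbit is ω₂ = √(μ/r₂³) = 1.21624×10^-8 rad/s.
Angle swept by the target during transfer: ω₂·t = 1.6685 rad = 95.60°.
The deep-space probe traverses 180° on the transfer ellipse, so the target must lead by 180° − 95.60° = 84.4°.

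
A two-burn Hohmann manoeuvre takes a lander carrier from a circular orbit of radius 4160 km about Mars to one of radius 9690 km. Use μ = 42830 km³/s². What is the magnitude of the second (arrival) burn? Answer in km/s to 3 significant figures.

Semi-major axis of the transfer orbit: a_t = (4160 + 9690)/2 = 6925 km.
On the circular orbit at r = 9690 km, v_c = √(μ/r) = 2.1024 km/s.
Vis-viva on the transfer ellipse at r = 9690 km gives v_t = √[μ(2/r − 1/a_t)] = 1.6295 km/s.
Δv₂ = |v_t − v_c| = |1.6295 − 2.1024| = 0.4729 km/s.

Δv₂ = 0.473 km/s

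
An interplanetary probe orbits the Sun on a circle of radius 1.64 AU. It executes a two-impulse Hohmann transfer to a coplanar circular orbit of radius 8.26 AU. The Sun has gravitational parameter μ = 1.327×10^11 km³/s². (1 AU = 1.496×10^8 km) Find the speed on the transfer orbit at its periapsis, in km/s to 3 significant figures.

In km: r₁ = 1.64 × 1.496×10^8 = 2.45344×10^8 km; r₂ = 8.26 × 1.496×10^8 = 1.235696×10^9 km.
Transfer-ellipse semi-major axis a_t = (r₁ + r₂)/2 = (2.45344×10^8 + 1.235696×10^9)/2 = 7.4052×10^8 km.
At periapsis, r = 2.45344×10^8 km.
From the vis-viva equation, v = √[μ(2/r − 1/a_t)] = 30.04 km/s.

v = 30.0 km/s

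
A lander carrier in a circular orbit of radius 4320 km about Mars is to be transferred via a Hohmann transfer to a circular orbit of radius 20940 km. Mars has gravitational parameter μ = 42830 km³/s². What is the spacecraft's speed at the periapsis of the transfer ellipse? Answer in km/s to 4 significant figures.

v = 4.054 km/s

The Hohmann ellipse has a_t = (r₁ + r₂)/2 = 12630 km.
The periapsis of the transfer ellipse is at r = 4320 km.
Vis-viva: v = √[μ(2/r − 1/a_t)] = √[42830 × (2/4320 − 1/12630)] = 4.054 km/s.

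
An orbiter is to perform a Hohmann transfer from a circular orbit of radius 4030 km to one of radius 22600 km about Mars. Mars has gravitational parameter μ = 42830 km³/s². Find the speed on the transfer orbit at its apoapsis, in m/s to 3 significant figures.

The Hohmann ellipse has a_t = (r₁ + r₂)/2 = 13315 km.
At apoapsis, r = 22600 km.
Vis-viva: v = √[μ(2/r − 1/a_t)] = √[42830 × (2/22600 − 1/13315)] = 0.7574 km/s.

v = 757 m/s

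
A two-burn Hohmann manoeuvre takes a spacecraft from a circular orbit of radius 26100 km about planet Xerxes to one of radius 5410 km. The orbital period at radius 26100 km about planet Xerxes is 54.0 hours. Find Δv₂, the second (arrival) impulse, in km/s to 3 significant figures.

Δv₂ = 0.532 km/s

From Kepler's third law T² = 4π²r³/μ at r = 26100 km, T = 54.0 hours = 54.0 × 3600 s = 1.944×10^5 s: μ = 4π²r³/T² = 18573.3 km³/s².
The Hohmann ellipse has a_t = (r₁ + r₂)/2 = 15755 km.
Circular speed at r = 5410 km: v_c = √(μ/r) = 1.853 km/s.
Vis-viva on the transfer ellipse at r = 5410 km gives v_t = √[μ(2/r − 1/a_t)] = 2.385 km/s.
Δv₂ = |v_t − v_c| = |2.385 − 1.853| = 0.5320 km/s.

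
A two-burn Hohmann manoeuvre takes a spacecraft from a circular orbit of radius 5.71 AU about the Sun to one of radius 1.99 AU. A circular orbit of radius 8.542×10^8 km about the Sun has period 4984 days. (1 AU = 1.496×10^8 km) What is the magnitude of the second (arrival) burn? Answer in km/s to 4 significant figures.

Δv₂ = 4.599 km/s

From Kepler's third law T² = 4π²r³/μ at r = 8.542×10^8 km, T = 4984 days = 4984 × 86400 s = 4.306176×10^8 s: μ = 4π²r³/T² = 1.32695×10^11 km³/s².
In km: r₁ = 5.71 × 1.496×10^8 = 8.54216×10^8 km; r₂ = 1.99 × 1.496×10^8 = 2.97704×10^8 km.
The Hohmann ellipse has a_t = (r₁ + r₂)/2 = 5.7596×10^8 km.
On the circular orbit at r = 2.97704×10^8 km, v_c = √(μ/r) = 21.112 km/s.
Transfer-orbit speed at the same r (vis-viva, a = a_t): v_t = √[μ(2/r − 1/a_t)] = 25.711 km/s.
Δv₂ = |v_t − v_c| = |25.711 − 21.112| = 4.599 km/s.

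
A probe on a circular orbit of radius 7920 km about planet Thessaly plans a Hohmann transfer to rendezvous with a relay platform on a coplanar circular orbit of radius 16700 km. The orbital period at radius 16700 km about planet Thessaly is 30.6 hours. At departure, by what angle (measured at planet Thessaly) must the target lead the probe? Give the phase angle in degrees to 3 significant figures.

From Kepler's third law T² = 4π²r³/μ at r = 16700 km, T = 30.6 hours = 30.6 × 3600 s = 1.1016×10^5 s: μ = 4π²r³/T² = 15151.7 km³/s².
Semi-major axis of the transfer orbit: a_t = (7920 + 16700)/2 = 12310 km.
Transfer time t = π√(a_t³/μ) = 34860 s.
The target's mean motion on its circular orbit is ω₂ = √(μ/r₂³) = 5.704×10^-5 rad/s.
Angle swept by the target during transfer: ω₂·t = 1.988 rad = 113.9°.
Arrival is 180° from departure on the ellipse, so φ = 180° − 113.9° = 66.1°.

φ = 66.1°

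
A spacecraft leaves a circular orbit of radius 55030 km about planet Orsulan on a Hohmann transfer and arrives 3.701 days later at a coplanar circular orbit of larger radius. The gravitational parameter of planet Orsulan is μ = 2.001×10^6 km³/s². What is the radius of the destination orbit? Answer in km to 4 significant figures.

r₂ = 4.944×10^5 km

Transfer time t = 3.701 days = 3.197664×10^5 s, and t = π√(a_t³/μ).
So a_t = (μ t²/π²)^(1/3) = (2.001×10^6 × (3.197664×10^5)² / π²)^(1/3) = 2.7471×10^5 km.
Since a_t = (r₁ + r₂)/2, r₂ = 2a_t − r₁ = 2×2.7471×10^5 − 55030 = 4.9439×10^5 km.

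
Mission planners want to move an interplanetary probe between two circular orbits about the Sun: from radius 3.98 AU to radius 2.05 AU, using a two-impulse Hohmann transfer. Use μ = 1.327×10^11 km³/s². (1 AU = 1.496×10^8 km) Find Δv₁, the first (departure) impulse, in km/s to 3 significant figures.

In km: r₁ = 3.98 × 1.496×10^8 = 5.95408×10^8 km; r₂ = 2.05 × 1.496×10^8 = 3.0668×10^8 km.
The Hohmann ellipse has a_t = (r₁ + r₂)/2 = 4.51044×10^8 km.
Circular speed at r = 5.95408×10^8 km: v_c = √(μ/r) = 14.929 km/s.
Transfer-orbit speed at the same r (vis-viva, a = a_t): v_t = √[μ(2/r − 1/a_t)] = 12.310 km/s.
Δv₁ = |v_t − v_c| = |12.310 − 14.929| = 2.619 km/s.

Δv₁ = 2.62 km/s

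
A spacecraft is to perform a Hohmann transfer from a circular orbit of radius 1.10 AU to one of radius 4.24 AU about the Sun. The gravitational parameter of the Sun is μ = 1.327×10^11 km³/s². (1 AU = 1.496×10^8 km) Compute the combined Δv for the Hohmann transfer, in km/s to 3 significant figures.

Δv = 12.6 km/s

In km: r₁ = 1.10 × 1.496×10^8 = 1.6456×10^8 km; r₂ = 4.24 × 1.496×10^8 = 6.34304×10^8 km.
The Hohmann ellipse has a_t = (r₁ + r₂)/2 = 3.99432×10^8 km.
Circular speed at r₁: v₁ = √(μ/r₁) = √(1.327×10^11/1.6456×10^8) = 28.397 km/s.
On the transfer ellipse at r₁, v² = μ(2/r − 1/a) gives v_p = √[μ(2/r₁ − 1/a_t)] = 35.785 km/s.
First burn Δv₁ = |v_p − v₁| = 7.388 km/s.
At r₂, v₂ = √(μ/r₂) = 14.464 km/s.
Transfer-orbit speed at r₂: v_a = √[μ(2/r₂ − 1/a_t)] = 9.2838 km/s.
Second burn Δv₂ = |v₂ − v_a| = 5.180 km/s.
Δv = Δv₁ + Δv₂ = 7.388 + 5.180 = 12.57 km/s.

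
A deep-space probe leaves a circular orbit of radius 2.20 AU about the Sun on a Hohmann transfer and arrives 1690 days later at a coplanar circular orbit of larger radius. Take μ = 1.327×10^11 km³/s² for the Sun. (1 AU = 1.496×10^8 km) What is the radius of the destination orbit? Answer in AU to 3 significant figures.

In km: r₁ = 2.20 × 1.496×10^8 = 3.2912×10^8 km.
Transfer time t = 1690 days = 1.46016×10^8 s, and t = π√(a_t³/μ).
So a_t = (μ t²/π²)^(1/3) = (1.327×10^11 × (1.46016×10^8)² / π²)^(1/3) = 6.593622×10^8 km.
Since a_t = (r₁ + r₂)/2, r₂ = 2a_t − r₁ = 2×6.593622×10^8 − 3.2912×10^8 = 9.896044×10^8 km.
In AU: r₂ = 9.896044×10^8 / 1.496×10^8 = 6.62 AU.

r₂ = 6.62 AU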